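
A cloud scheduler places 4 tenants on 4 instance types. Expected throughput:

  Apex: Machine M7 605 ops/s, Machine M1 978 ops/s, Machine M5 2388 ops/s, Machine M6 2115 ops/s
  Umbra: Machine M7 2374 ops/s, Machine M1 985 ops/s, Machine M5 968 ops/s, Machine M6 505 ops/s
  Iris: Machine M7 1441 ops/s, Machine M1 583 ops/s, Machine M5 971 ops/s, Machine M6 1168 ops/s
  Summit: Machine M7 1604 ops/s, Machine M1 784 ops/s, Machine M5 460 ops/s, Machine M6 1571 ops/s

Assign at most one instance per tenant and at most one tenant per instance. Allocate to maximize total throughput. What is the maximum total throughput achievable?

Maximum total: 6916 ops/s

Optimal: Apex→Machine M5 (2388 ops/s), Umbra→Machine M7 (2374 ops/s), Iris→Machine M1 (583 ops/s), Summit→Machine M6 (1571 ops/s) — total 2388+2374+583+1571 = 6916 ops/s.
Row-greedy (each tenant in turn takes its best remaining instance) gives 6714 ops/s, worse by 202.
Next-best assignment: Apex→Machine M5, Umbra→Machine M7, Iris→Machine M6, Summit→Machine M1 = 6714 ops/s.
Swapping Iris↔Apex (Iris→Machine M5 971 ops/s, Apex→Machine M1 978 ops/s) loses 1022.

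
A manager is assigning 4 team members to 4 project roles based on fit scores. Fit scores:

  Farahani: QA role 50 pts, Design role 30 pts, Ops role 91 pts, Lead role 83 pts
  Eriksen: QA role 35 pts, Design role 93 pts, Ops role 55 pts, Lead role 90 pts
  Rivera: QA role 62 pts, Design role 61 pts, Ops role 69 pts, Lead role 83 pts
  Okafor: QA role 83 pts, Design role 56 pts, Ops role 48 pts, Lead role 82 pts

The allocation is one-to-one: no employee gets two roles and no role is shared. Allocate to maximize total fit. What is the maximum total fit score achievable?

Maximum total: 350 pts

Optimal: Farahani→Ops role (91 pts), Eriksen→Design role (93 pts), Rivera→Lead role (83 pts), Okafor→QA role (83 pts) — total 91+93+83+83 = 350 pts.
No other one-to-one assignment exceeds 350 pts.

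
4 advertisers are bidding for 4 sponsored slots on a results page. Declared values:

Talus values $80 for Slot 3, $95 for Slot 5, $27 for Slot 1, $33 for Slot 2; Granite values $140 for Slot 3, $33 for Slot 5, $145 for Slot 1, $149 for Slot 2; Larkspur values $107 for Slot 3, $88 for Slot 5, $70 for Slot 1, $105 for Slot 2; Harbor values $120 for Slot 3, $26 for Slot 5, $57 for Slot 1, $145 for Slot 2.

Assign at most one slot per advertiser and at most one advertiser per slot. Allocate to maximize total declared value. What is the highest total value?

Optimal: Talus→Slot 5 ($95), Granite→Slot 1 ($145), Larkspur→Slot 3 ($107), Harbor→Slot 2 ($145) — total 95+145+107+145 = $492.
Next-best assignment: Talus→Slot 5, Granite→Slot 1, Larkspur→Slot 2, Harbor→Slot 3 = $465.

Max total: $492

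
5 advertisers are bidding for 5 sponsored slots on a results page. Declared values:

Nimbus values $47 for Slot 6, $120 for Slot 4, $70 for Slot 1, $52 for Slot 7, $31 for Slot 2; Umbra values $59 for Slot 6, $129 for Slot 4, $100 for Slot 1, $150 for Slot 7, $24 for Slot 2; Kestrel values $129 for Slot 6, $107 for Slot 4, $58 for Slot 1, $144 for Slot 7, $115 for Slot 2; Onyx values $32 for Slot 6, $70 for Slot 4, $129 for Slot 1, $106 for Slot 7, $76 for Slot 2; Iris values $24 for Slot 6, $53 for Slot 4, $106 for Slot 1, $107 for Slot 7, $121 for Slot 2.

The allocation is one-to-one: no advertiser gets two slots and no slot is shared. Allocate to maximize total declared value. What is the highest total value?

Maximum total: $649

Optimal: Nimbus→Slot 4 ($120), Umbra→Slot 7 ($150), Kestrel→Slot 6 ($129), Onyx→Slot 1 ($129), Iris→Slot 2 ($121) — total 120+150+129+129+121 = $649.
Column-greedy (each slot in turn goes to its best remaining advertiser) gives $525, worse by 124.
Swapping Onyx↔Nimbus (Onyx→Slot 4 $70, Nimbus→Slot 1 $70) loses 109.
No other one-to-one assignment exceeds $649.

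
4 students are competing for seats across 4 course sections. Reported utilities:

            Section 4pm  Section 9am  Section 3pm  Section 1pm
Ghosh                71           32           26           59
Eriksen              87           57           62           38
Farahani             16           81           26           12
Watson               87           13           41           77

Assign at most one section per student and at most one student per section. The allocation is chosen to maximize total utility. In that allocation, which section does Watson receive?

Watson receives Section 1pm.

Treat this as an assignment problem: match each student to one section.
Optimal: Ghosh→Section 4pm (71 points), Eriksen→Section 3pm (62 points), Farahani→Section 9am (81 points), Watson→Section 1pm (77 points) — total 71+62+81+77 = 291 points.
Every other assignment is strictly worse.
Watson's own top section is Section 4pm (87 points), but forcing Watson→Section 4pm and reassigning the rest optimally gives only 289 points — worse by 2.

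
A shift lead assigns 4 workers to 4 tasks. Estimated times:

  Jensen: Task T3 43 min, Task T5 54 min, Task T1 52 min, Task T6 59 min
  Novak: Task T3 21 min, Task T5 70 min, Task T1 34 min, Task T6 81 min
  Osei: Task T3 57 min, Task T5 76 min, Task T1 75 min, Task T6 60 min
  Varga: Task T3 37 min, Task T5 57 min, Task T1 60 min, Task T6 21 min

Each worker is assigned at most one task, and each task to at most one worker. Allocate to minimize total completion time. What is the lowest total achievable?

Minimum total: 166 min

This is a one-to-one assignment (minimum-cost bipartite matching).
Optimal: Jensen→Task T5 (54 min), Novak→Task T1 (34 min), Osei→Task T3 (57 min), Varga→Task T6 (21 min) — total 54+34+57+21 = 166 min.
Swapping Jensen↔Novak (Jensen→Task T1 52 min, Novak→Task T5 70 min) adds 34.
No other one-to-one assignment undercuts 166 min.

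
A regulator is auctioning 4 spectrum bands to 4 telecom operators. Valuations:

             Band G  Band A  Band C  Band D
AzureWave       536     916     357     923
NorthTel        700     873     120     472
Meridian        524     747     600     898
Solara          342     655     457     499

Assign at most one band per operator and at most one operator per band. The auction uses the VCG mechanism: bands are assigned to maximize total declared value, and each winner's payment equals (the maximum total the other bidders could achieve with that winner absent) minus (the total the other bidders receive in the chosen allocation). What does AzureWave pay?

AzureWave pays $198M.

Efficient allocation: AzureWave→Band A ($916M), NorthTel→Band G ($700M), Meridian→Band D ($898M), Solara→Band C ($457M); total welfare W = $2971M.
AzureWave receives Band A at value $916M, so the others get W − 916 = $2055M.
Without AzureWave: best allocation of the remaining 3 bidders over all 4 bands is NorthTel→Band G ($700M), Meridian→Band D ($898M), Solara→Band A ($655M), total $2253M.
VCG payment = (others' best without AzureWave) − (others' welfare with AzureWave) = 2253 − 2055 = $198M.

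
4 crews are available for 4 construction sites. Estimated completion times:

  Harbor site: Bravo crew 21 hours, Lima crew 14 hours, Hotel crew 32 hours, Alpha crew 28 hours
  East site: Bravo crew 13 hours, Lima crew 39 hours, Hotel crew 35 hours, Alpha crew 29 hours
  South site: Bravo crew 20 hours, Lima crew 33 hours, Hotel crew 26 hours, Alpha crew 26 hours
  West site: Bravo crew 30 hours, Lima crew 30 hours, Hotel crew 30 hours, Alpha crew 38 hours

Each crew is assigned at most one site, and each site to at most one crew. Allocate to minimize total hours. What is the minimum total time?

Min total: 83 hours

Optimal: Bravo crew→East site (13 hours), Lima crew→Harbor site (14 hours), Hotel crew→West site (30 hours), Alpha crew→South site (26 hours) — total 13+14+30+26 = 83 hours.
Next-best assignment: Bravo crew→East site, Lima crew→Harbor site, Hotel crew→South site, Alpha crew→West site = 91 hours.
No other one-to-one assignment undercuts 83 hours.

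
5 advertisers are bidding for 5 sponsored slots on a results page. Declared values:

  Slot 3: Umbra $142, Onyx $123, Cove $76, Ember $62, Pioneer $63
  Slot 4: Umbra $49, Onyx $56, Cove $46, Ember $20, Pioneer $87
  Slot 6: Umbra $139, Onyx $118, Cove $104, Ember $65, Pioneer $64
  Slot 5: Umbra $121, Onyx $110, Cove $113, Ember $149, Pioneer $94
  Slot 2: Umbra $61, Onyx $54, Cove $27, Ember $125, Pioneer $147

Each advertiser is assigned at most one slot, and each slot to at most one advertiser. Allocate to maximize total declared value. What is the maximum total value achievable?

This is a one-to-one assignment (maximum-weight bipartite matching).
Optimal: Umbra→Slot 6 ($139), Onyx→Slot 3 ($123), Cove→Slot 4 ($46), Ember→Slot 5 ($149), Pioneer→Slot 2 ($147) — total 139+123+46+149+147 = $604.
Max-entry greedy (repeatedly take the single best remaining cell) gives $602, worse by 2.
Next-best assignment: Umbra→Slot 3, Onyx→Slot 6, Cove→Slot 4, Ember→Slot 5, Pioneer→Slot 2 = $602.
Swapping Umbra↔Ember (Umbra→Slot 5 $121, Ember→Slot 6 $65) loses 102.
Every other assignment is strictly worse.

Max total: $604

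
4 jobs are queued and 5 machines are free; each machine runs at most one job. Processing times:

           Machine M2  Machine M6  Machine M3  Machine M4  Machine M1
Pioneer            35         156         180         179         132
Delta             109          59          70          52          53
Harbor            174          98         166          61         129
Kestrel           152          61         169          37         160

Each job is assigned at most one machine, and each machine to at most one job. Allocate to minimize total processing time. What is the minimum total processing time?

Optimal: Pioneer→Machine M2 (35 min), Delta→Machine M1 (53 min), Harbor→Machine M4 (61 min), Kestrel→Machine M6 (61 min) — total 35+53+61+61 = 210 min.
Column-greedy (each machine in turn goes to its cheapest remaining job) gives 297 min, worse by 87.

Min total: 210 min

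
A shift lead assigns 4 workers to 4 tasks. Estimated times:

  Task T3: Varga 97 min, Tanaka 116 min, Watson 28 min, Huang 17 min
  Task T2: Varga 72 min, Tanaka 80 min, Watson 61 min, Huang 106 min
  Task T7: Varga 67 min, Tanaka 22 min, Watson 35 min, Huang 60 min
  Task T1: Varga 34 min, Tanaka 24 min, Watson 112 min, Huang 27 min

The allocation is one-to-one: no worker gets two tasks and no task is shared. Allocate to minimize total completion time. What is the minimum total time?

Optimal: Varga→Task T1 (34 min), Tanaka→Task T7 (22 min), Watson→Task T2 (61 min), Huang→Task T3 (17 min) — total 34+22+61+17 = 134 min.
Row-greedy (each worker in turn takes its cheapest remaining task) gives 190 min, worse by 56.
Next-best assignment: Varga→Task T2, Tanaka→Task T1, Watson→Task T7, Huang→Task T3 = 148 min.

Min total: 134 min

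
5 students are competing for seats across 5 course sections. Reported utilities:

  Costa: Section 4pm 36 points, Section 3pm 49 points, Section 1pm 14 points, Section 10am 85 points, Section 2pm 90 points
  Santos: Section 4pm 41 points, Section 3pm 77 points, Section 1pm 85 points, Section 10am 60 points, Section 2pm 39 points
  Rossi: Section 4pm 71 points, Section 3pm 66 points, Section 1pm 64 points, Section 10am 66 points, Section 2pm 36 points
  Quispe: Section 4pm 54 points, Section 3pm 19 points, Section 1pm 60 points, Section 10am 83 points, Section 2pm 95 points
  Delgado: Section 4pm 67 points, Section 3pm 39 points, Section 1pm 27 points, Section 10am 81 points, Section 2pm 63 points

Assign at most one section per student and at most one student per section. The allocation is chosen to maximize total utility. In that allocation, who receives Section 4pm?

Optimal: Costa→Section 10am (85 points), Santos→Section 1pm (85 points), Rossi→Section 3pm (66 points), Quispe→Section 2pm (95 points), Delgado→Section 4pm (67 points) — total 85+85+66+95+67 = 398 points.
Column-greedy (each section in turn goes to its best remaining student) gives 356 points, worse by 42.
Every other assignment is strictly worse.
Delgado's own top section is Section 10am (81 points), but forcing Delgado→Section 10am and reassigning the rest optimally gives only 381 points — worse by 17.

Delgado receives Section 4pm.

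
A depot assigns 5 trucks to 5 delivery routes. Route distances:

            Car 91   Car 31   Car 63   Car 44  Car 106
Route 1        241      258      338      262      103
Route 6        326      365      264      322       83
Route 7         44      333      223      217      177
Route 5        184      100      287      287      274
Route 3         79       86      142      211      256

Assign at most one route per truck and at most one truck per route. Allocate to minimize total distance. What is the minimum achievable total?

Min total: 631 km

Optimal: Car 91→Route 7 (44 km), Car 31→Route 5 (100 km), Car 63→Route 3 (142 km), Car 44→Route 1 (262 km), Car 106→Route 6 (83 km) — total 44+100+142+262+83 = 631 km.
Min-entry greedy (repeatedly take the single cheapest remaining cell) gives 762 km, worse by 131.
Next-best assignment: Car 91→Route 7, Car 31→Route 5, Car 63→Route 3, Car 44→Route 6, Car 106→Route 1 = 711 km.
Checked against all permutations: 631 km is optimal.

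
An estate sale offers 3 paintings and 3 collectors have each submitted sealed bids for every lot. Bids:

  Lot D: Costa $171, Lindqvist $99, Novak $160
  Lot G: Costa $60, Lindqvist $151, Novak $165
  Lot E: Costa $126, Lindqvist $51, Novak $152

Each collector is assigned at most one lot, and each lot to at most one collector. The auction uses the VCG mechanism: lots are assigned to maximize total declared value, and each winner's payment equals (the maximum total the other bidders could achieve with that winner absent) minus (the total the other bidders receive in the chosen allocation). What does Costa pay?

Costa pays $8.

Efficient allocation: Costa→Lot D ($171), Lindqvist→Lot G ($151), Novak→Lot E ($152); total welfare W = $474.
Costa receives Lot D at value $171, so the others get W − 171 = $303.
Without Costa: best allocation of the remaining 2 bidders over all 3 lots is Lindqvist→Lot G ($151), Novak→Lot D ($160), total $311.
VCG payment = (others' best without Costa) − (others' welfare with Costa) = 311 − 303 = $8.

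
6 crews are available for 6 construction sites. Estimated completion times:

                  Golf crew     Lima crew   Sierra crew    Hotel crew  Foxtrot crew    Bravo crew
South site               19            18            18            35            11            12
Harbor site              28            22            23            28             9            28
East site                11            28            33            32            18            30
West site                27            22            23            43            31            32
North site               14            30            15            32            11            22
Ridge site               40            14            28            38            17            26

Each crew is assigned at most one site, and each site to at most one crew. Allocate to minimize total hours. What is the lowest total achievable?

Minimum total: 99 hours

Treat this as an assignment problem: match each crew to one site.
Optimal: Golf crew→East site (11 hours), Lima crew→Ridge site (14 hours), Sierra crew→West site (23 hours), Hotel crew→Harbor site (28 hours), Foxtrot crew→North site (11 hours), Bravo crew→South site (12 hours) — total 11+14+23+28+11+12 = 99 hours.
Column-greedy (each site in turn goes to its cheapest remaining crew) gives 127 hours, worse by 28.
Next-best assignment: Golf crew→East site, Lima crew→Ridge site, Sierra crew→West site, Hotel crew→North site, Foxtrot crew→Harbor site, Bravo crew→South site = 101 hours.
Every other assignment is strictly worse.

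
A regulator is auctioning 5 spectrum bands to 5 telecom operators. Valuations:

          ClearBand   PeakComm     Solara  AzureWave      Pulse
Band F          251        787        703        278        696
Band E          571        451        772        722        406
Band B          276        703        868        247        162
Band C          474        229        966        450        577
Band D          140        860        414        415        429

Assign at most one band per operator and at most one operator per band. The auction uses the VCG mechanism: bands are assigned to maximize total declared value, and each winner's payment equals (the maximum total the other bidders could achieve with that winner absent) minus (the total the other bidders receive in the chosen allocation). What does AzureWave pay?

Efficient allocation: ClearBand→Band C ($474M), PeakComm→Band D ($860M), Solara→Band B ($868M), AzureWave→Band E ($722M), Pulse→Band F ($696M); total welfare W = $3620M.
AzureWave receives Band E at value $722M, so the others get W − 722 = $2898M.
Without AzureWave: best allocation of the remaining 4 bidders over all 5 bands is ClearBand→Band E ($571M), PeakComm→Band D ($860M), Solara→Band C ($966M), Pulse→Band F ($696M), total $3093M.
VCG payment = (others' best without AzureWave) − (others' welfare with AzureWave) = 3093 − 2898 = $195M.

AzureWave pays $195M.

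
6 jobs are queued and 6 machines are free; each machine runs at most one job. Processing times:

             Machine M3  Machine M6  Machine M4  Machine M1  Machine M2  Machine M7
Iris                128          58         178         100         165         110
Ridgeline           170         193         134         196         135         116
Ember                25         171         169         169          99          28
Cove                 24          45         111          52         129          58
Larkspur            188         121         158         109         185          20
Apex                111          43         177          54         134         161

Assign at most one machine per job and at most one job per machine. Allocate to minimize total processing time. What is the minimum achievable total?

Optimal: Iris→Machine M6 (58 min), Ridgeline→Machine M4 (134 min), Ember→Machine M2 (99 min), Cove→Machine M3 (24 min), Larkspur→Machine M7 (20 min), Apex→Machine M1 (54 min) — total 58+134+99+24+20+54 = 389 min.
Min-entry greedy (repeatedly take the single cheapest remaining cell) gives 420 min, worse by 31.
Next-best assignment: Iris→Machine M6, Ridgeline→Machine M2, Ember→Machine M3, Cove→Machine M4, Larkspur→Machine M7, Apex→Machine M1 = 403 min.
Swapping Ember↔Cove (Ember→Machine M3 25 min, Cove→Machine M2 129 min) adds 31.

Min total: 389 min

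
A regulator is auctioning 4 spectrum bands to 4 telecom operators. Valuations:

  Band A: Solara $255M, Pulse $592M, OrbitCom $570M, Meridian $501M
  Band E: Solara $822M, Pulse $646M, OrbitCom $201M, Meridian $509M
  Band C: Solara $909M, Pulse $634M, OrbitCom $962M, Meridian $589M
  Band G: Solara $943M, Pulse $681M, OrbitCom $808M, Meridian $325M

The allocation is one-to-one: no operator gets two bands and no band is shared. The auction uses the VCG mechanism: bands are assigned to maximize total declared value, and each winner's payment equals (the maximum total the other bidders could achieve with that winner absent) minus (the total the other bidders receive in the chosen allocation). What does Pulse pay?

Pulse pays $8M.

Efficient allocation: Solara→Band G ($943M), Pulse→Band E ($646M), OrbitCom→Band C ($962M), Meridian→Band A ($501M); total welfare W = $3052M.
Pulse receives Band E at value $646M, so the others get W − 646 = $2406M.
Without Pulse: best allocation of the remaining 3 bidders over all 4 bands is Solara→Band G ($943M), OrbitCom→Band C ($962M), Meridian→Band E ($509M), total $2414M.
VCG payment = (others' best without Pulse) − (others' welfare with Pulse) = 2414 − 2406 = $8M.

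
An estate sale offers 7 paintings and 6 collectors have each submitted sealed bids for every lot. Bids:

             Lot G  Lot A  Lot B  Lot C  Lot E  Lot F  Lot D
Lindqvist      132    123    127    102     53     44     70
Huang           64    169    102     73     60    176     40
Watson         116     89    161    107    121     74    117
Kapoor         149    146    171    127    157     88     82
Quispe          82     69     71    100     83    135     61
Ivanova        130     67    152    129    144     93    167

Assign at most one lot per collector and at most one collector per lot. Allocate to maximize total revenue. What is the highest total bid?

Max total: $921

Optimal: Lindqvist→Lot G ($132), Huang→Lot A ($169), Watson→Lot B ($161), Kapoor→Lot E ($157), Quispe→Lot F ($135), Ivanova→Lot D ($167) — total 132+169+161+157+135+167 = $921.
Max-entry greedy (repeatedly take the single best remaining cell) gives $867, worse by 54.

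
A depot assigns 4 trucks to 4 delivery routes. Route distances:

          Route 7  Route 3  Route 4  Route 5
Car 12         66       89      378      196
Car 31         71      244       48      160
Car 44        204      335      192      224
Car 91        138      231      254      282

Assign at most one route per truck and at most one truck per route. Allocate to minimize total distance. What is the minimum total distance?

Min total: 499 km

Treat this as an assignment problem: match each truck to one route.
Optimal: Car 12→Route 3 (89 km), Car 31→Route 4 (48 km), Car 44→Route 5 (224 km), Car 91→Route 7 (138 km) — total 89+48+224+138 = 499 km.
Column-greedy (each route in turn goes to its cheapest remaining truck) gives 569 km, worse by 70.
Next-best assignment: Car 12→Route 7, Car 31→Route 4, Car 44→Route 5, Car 91→Route 3 = 569 km.
Every other assignment is strictly worse.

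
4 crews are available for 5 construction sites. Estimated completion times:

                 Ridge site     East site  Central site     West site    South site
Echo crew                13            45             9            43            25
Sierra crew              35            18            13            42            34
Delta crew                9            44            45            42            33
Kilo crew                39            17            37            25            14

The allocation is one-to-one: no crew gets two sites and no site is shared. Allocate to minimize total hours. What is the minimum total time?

Min total: 50 hours

Treat this as an assignment problem: match each crew to one site.
Optimal: Echo crew→Central site (9 hours), Sierra crew→East site (18 hours), Delta crew→Ridge site (9 hours), Kilo crew→South site (14 hours) — total 9+18+9+14 = 50 hours.
Column-greedy (each site in turn goes to its cheapest remaining crew) gives 77 hours, worse by 27.
No other one-to-one assignment undercuts 50 hours.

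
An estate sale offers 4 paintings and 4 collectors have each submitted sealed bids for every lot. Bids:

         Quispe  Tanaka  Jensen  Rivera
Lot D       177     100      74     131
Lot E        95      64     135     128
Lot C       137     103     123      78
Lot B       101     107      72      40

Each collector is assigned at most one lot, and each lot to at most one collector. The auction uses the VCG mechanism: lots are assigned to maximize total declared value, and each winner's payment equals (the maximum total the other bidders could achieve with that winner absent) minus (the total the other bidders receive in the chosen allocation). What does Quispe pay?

Efficient allocation: Quispe→Lot D ($177), Tanaka→Lot B ($107), Jensen→Lot C ($123), Rivera→Lot E ($128); total welfare W = $535.
Quispe receives Lot D at value $177, so the others get W − 177 = $358.
Without Quispe: best allocation of the remaining 3 bidders over all 4 lots is Tanaka→Lot B ($107), Jensen→Lot E ($135), Rivera→Lot D ($131), total $373.
VCG payment = (others' best without Quispe) − (others' welfare with Quispe) = 373 − 358 = $15.

Quispe pays $15.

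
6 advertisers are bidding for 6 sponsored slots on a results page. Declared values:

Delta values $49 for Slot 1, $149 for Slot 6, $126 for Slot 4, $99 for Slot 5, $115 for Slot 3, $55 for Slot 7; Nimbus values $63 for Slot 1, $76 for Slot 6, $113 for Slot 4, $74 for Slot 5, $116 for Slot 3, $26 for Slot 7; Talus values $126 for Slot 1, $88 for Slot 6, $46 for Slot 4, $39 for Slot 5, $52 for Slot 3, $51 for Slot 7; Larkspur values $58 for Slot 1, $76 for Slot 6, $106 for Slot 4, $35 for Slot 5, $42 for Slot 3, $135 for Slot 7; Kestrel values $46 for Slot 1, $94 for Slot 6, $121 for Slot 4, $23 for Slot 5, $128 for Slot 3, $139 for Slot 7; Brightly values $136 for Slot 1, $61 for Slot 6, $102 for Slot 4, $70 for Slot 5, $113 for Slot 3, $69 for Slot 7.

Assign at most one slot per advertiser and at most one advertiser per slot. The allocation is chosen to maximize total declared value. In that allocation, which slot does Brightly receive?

Optimal: Delta→Slot 6 ($149), Nimbus→Slot 4 ($113), Talus→Slot 1 ($126), Larkspur→Slot 7 ($135), Kestrel→Slot 3 ($128), Brightly→Slot 5 ($70) — total 149+113+126+135+128+70 = $721.
Max-entry greedy (repeatedly take the single best remaining cell) gives $685, worse by 36.
Swapping Kestrel↔Larkspur (Kestrel→Slot 7 $139, Larkspur→Slot 3 $42) loses 82.
Every other assignment is strictly worse.
Brightly's own top slot is Slot 1 ($136), but forcing Brightly→Slot 1 and reassigning the rest optimally gives only $700 — worse by 21.

Brightly receives Slot 5.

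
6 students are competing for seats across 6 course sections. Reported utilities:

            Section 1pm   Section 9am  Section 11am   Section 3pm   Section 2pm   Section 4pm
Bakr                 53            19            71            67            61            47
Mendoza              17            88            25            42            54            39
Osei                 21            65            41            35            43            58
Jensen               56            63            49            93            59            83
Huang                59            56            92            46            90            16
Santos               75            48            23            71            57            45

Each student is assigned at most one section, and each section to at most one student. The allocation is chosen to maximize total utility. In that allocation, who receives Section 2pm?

Huang receives Section 2pm.

This is a one-to-one assignment (maximum-weight bipartite matching).
Optimal: Bakr→Section 11am (71 points), Mendoza→Section 9am (88 points), Osei→Section 4pm (58 points), Jensen→Section 3pm (93 points), Huang→Section 2pm (90 points), Santos→Section 1pm (75 points) — total 71+88+58+93+90+75 = 475 points.
Huang's own top section is Section 11am (92 points), but forcing Huang→Section 11am and reassigning the rest optimally gives only 467 points — worse by 8.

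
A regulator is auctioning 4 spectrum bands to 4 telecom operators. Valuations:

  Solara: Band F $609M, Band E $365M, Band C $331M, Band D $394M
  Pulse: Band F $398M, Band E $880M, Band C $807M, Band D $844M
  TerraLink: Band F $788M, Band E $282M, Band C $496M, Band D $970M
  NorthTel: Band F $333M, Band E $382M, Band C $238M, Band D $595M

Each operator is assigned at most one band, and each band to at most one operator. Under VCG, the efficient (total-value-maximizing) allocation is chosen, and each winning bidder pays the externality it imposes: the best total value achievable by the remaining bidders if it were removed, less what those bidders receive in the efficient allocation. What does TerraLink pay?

Efficient allocation: Solara→Band F ($609M), Pulse→Band C ($807M), TerraLink→Band D ($970M), NorthTel→Band E ($382M); total welfare W = $2768M.
TerraLink receives Band D at value $970M, so the others get W − 970 = $1798M.
Without TerraLink: best allocation of the remaining 3 bidders over all 4 bands is Solara→Band F ($609M), Pulse→Band E ($880M), NorthTel→Band D ($595M), total $2084M.
VCG payment = (others' best without TerraLink) − (others' welfare with TerraLink) = 2084 − 1798 = $286M.

TerraLink pays $286M.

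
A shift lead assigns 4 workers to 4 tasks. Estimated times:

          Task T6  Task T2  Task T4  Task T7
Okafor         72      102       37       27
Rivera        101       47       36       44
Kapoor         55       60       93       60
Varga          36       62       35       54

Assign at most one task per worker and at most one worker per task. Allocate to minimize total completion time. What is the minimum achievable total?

Optimal: Okafor→Task T7 (27 min), Rivera→Task T4 (36 min), Kapoor→Task T2 (60 min), Varga→Task T6 (36 min) — total 27+36+60+36 = 159 min.
Next-best assignment: Okafor→Task T7, Rivera→Task T2, Kapoor→Task T6, Varga→Task T4 = 164 min.
Swapping Rivera↔Okafor (Rivera→Task T7 44 min, Okafor→Task T4 37 min) adds 18.
No other one-to-one assignment undercuts 159 min.

Minimum total: 159 min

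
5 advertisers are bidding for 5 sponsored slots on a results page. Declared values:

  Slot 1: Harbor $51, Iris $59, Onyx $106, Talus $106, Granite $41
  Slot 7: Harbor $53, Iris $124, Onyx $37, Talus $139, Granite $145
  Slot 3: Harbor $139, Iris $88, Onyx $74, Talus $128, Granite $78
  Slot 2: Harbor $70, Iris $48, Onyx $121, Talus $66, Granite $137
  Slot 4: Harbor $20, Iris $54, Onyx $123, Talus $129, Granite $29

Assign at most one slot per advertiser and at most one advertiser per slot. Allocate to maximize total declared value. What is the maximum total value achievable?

Max total: $635

Optimal: Harbor→Slot 3 ($139), Iris→Slot 7 ($124), Onyx→Slot 1 ($106), Talus→Slot 4 ($129), Granite→Slot 2 ($137) — total 139+124+106+129+137 = $635.
Column-greedy (each slot in turn goes to its best remaining advertiser) gives $510, worse by 125.
Next-best assignment: Harbor→Slot 3, Iris→Slot 7, Onyx→Slot 4, Talus→Slot 1, Granite→Slot 2 = $629.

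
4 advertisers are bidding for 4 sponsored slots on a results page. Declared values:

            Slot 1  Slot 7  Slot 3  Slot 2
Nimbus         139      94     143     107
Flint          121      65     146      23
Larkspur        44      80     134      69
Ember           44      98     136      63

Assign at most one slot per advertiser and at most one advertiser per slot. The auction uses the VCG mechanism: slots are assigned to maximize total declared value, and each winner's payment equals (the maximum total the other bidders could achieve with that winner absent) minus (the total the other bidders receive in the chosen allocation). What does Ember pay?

Ember pays $3.

Efficient allocation: Nimbus→Slot 2 ($107), Flint→Slot 1 ($121), Larkspur→Slot 3 ($134), Ember→Slot 7 ($98); total welfare W = $460.
Ember receives Slot 7 at value $98, so the others get W − 98 = $362.
Without Ember: best allocation of the remaining 3 bidders over all 4 slots is Nimbus→Slot 1 ($139), Flint→Slot 3 ($146), Larkspur→Slot 7 ($80), total $365.
VCG payment = (others' best without Ember) − (others' welfare with Ember) = 365 − 362 = $3.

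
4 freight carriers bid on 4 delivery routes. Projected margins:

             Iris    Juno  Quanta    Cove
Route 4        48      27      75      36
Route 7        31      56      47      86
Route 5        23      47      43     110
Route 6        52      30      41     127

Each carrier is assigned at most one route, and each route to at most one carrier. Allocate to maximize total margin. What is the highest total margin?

Maximum total: $293k

This is the linear assignment problem.
Optimal: Iris→Route 6 ($52k), Juno→Route 7 ($56k), Quanta→Route 4 ($75k), Cove→Route 5 ($110k) — total 52+56+75+110 = $293k.
Max-entry greedy (repeatedly take the single best remaining cell) gives $281k, worse by 12.
Swapping Iris↔Quanta (Iris→Route 4 $48k, Quanta→Route 6 $41k) loses 38.
Checked against all permutations: $293k is optimal.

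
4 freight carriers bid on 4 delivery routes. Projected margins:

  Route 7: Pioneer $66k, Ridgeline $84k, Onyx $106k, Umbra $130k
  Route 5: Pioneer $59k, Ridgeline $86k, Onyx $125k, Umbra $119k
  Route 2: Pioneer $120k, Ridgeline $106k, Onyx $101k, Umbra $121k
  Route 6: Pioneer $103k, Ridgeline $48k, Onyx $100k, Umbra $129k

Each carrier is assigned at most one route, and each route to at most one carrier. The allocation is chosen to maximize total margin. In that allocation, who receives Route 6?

This is the linear assignment problem.
Optimal: Pioneer→Route 6 ($103k), Ridgeline→Route 2 ($106k), Onyx→Route 5 ($125k), Umbra→Route 7 ($130k) — total 103+106+125+130 = $464k.
Row-greedy (each carrier in turn takes its best remaining route) gives $441k, worse by 23.
Next-best assignment: Pioneer→Route 2, Ridgeline→Route 7, Onyx→Route 5, Umbra→Route 6 = $458k.
Swapping Pioneer↔Umbra (Pioneer→Route 7 $66k, Umbra→Route 6 $129k) loses 38.
Pioneer's own top route is Route 2 ($120k), but forcing Pioneer→Route 2 and reassigning the rest optimally gives only $458k — worse by 6.

Pioneer receives Route 6.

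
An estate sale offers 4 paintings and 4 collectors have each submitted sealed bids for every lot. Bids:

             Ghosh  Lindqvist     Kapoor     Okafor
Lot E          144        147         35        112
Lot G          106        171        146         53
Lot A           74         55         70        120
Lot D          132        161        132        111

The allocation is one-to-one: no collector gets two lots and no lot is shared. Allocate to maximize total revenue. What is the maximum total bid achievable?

Treat this as an assignment problem: match each collector to one lot.
Optimal: Ghosh→Lot E ($144), Lindqvist→Lot D ($161), Kapoor→Lot G ($146), Okafor→Lot A ($120) — total 144+161+146+120 = $571.
Max-entry greedy (repeatedly take the single best remaining cell) gives $567, worse by 4.
Next-best assignment: Ghosh→Lot E, Lindqvist→Lot G, Kapoor→Lot D, Okafor→Lot A = $567.
Every other assignment is strictly worse.

Max total: $571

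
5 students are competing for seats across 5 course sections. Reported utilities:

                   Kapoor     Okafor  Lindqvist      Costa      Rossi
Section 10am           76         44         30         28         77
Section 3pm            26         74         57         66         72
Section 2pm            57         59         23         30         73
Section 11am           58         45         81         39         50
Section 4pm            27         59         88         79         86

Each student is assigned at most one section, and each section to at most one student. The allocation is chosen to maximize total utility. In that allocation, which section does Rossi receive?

Optimal: Kapoor→Section 10am (76 points), Okafor→Section 3pm (74 points), Lindqvist→Section 11am (81 points), Costa→Section 4pm (79 points), Rossi→Section 2pm (73 points) — total 76+74+81+79+73 = 383 points.
Next-best assignment: Kapoor→Section 10am, Okafor→Section 2pm, Lindqvist→Section 11am, Costa→Section 3pm, Rossi→Section 4pm = 368 points.
No other one-to-one assignment exceeds 383 points.
Rossi's own top section is Section 4pm (86 points), but forcing Rossi→Section 4pm and reassigning the rest optimally gives only 368 points — worse by 15.

Rossi receives Section 2pm.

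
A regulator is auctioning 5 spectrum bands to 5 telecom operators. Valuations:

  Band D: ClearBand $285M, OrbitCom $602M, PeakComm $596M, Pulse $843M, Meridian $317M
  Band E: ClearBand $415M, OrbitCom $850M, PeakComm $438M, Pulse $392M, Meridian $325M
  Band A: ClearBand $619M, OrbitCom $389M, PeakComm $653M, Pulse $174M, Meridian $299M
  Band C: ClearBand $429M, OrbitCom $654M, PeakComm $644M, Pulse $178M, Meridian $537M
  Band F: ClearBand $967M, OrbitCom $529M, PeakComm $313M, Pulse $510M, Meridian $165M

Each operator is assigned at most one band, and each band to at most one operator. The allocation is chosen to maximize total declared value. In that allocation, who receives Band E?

This is a one-to-one assignment (maximum-weight bipartite matching).
Optimal: ClearBand→Band F ($967M), OrbitCom→Band E ($850M), PeakComm→Band A ($653M), Pulse→Band D ($843M), Meridian→Band C ($537M) — total 967+850+653+843+537 = $3850M.
No other one-to-one assignment exceeds $3850M.

OrbitCom receives Band E.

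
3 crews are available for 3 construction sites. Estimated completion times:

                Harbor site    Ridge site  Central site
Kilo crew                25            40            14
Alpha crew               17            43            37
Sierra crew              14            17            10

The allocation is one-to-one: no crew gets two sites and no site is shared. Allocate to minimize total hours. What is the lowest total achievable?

Treat this as an assignment problem: match each crew to one site.
Optimal: Kilo crew→Central site (14 hours), Alpha crew→Harbor site (17 hours), Sierra crew→Ridge site (17 hours) — total 14+17+17 = 48 hours.
Next-best assignment: Kilo crew→Ridge site, Alpha crew→Harbor site, Sierra crew→Central site = 67 hours.
Every other assignment is strictly worse.

Min total: 48 hours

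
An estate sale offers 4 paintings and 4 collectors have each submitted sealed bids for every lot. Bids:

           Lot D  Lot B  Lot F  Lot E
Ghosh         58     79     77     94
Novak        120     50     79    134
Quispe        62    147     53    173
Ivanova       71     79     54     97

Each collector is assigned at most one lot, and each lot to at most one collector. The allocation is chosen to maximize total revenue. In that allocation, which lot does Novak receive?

Novak receives Lot D.

Optimal: Ghosh→Lot F ($77), Novak→Lot D ($120), Quispe→Lot E ($173), Ivanova→Lot B ($79) — total 77+120+173+79 = $449.
Max-entry greedy (repeatedly take the single best remaining cell) gives $426, worse by 23.
Next-best assignment: Ghosh→Lot F, Novak→Lot D, Quispe→Lot B, Ivanova→Lot E = $441.
Swapping Novak↔Ivanova (Novak→Lot B $50, Ivanova→Lot D $71) loses 78.
No other one-to-one assignment exceeds $449.
Novak's own top lot is Lot E ($134), but forcing Novak→Lot E and reassigning the rest optimally gives only $429 — worse by 20.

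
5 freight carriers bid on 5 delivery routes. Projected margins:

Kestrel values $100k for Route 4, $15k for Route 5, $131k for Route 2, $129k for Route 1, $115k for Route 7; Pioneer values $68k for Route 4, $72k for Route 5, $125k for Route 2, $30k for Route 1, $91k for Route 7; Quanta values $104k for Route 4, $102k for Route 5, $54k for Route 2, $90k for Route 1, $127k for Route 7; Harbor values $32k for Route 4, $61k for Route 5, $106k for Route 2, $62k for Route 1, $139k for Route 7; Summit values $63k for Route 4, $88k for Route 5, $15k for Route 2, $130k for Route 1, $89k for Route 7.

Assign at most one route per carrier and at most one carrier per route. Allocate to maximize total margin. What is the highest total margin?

Maximum total: $596k

Treat this as an assignment problem: match each carrier to one route.
Optimal: Kestrel→Route 4 ($100k), Pioneer→Route 2 ($125k), Quanta→Route 5 ($102k), Harbor→Route 7 ($139k), Summit→Route 1 ($130k) — total 100+125+102+139+130 = $596k.
Column-greedy (each route in turn goes to its best remaining carrier) gives $476k, worse by 120.
Every other assignment is strictly worse.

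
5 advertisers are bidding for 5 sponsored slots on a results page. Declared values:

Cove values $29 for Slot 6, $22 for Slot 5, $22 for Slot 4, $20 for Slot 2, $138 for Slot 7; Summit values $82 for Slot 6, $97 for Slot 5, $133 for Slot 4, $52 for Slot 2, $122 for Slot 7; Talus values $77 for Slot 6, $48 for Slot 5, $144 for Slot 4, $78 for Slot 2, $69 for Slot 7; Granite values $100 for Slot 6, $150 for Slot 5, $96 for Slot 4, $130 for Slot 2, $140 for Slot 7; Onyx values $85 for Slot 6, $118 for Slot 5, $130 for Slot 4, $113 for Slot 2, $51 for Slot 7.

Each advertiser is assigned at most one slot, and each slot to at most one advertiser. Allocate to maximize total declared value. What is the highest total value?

Max total: $627

This is the linear assignment problem.
Optimal: Cove→Slot 7 ($138), Summit→Slot 6 ($82), Talus→Slot 4 ($144), Granite→Slot 5 ($150), Onyx→Slot 2 ($113) — total 138+82+144+150+113 = $627.
Column-greedy (each slot in turn goes to its best remaining advertiser) gives $552, worse by 75.
Next-best assignment: Cove→Slot 7, Summit→Slot 6, Talus→Slot 4, Granite→Slot 2, Onyx→Slot 5 = $612.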